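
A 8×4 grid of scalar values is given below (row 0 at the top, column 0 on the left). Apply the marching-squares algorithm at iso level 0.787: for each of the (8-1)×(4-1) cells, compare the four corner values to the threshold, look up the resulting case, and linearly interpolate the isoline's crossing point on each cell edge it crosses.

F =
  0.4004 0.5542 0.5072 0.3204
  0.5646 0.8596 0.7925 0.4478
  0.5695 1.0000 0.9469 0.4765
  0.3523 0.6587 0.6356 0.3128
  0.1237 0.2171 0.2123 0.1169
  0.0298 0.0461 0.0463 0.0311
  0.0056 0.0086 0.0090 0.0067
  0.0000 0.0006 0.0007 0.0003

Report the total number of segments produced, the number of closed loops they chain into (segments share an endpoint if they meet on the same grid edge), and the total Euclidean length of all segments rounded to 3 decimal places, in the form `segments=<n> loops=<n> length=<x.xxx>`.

cell (0,0): code 0100 → (0.762,1.000)–(1.000,0.754)
cell (0,1): code 1100 → (0.981,2.000)–(0.762,1.000)
cell (0,2): code 1000 → (1.000,2.016)–(0.981,2.000)
cell (1,0): code 0110 → (1.000,0.754)–(2.000,0.505)
cell (1,2): code 1001 → (2.000,2.340)–(1.000,2.016)
cell (2,0): code 0010 → (2.000,0.505)–(2.624,1.000)
cell (2,1): code 0011 → (2.624,1.000)–(2.514,2.000)
cell (2,2): code 0001 → (2.514,2.000)–(2.000,2.340)
total: 8 segments, chained into 1 closed loop(s), length Σ = 5.890836

segments=8 loops=1 length=5.891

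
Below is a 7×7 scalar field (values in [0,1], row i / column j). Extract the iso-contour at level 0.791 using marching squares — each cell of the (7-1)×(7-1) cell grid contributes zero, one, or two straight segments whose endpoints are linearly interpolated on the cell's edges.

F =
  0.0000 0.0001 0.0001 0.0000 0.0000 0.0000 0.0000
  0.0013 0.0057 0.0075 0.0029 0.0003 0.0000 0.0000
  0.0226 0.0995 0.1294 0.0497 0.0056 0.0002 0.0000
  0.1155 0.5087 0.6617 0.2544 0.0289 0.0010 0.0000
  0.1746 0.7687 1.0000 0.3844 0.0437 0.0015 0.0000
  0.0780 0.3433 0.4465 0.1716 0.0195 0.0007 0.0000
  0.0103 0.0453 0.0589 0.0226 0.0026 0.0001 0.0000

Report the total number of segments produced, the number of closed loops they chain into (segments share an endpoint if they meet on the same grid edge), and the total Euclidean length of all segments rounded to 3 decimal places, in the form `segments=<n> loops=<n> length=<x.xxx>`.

segments=4 loops=1 length=3.287

cell (3,1): code 0100 → (3.382,2.000)–(4.000,1.096)
cell (3,2): code 1000 → (4.000,2.340)–(3.382,2.000)
cell (4,1): code 0010 → (4.000,1.096)–(4.378,2.000)
cell (4,2): code 0001 → (4.378,2.000)–(4.000,2.340)
total: 4 segments, chained into 1 closed loop(s), length Σ = 3.286628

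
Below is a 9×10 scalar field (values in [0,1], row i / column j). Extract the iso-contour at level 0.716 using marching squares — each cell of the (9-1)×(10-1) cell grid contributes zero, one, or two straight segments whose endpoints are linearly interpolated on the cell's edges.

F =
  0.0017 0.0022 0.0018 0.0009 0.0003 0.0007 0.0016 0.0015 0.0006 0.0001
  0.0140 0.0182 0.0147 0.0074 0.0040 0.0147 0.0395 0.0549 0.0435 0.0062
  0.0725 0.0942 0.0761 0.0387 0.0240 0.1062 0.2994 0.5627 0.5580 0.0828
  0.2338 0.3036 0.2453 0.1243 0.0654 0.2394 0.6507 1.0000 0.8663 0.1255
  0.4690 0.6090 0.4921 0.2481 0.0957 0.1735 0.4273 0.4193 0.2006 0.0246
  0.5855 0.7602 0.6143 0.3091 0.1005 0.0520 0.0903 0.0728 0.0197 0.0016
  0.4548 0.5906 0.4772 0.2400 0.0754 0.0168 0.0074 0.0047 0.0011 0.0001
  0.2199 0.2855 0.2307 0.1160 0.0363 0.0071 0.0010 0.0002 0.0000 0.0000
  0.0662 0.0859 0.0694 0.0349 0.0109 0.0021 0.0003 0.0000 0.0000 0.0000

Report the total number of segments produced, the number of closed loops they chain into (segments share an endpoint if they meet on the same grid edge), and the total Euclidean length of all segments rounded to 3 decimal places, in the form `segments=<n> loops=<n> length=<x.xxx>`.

segments=10 loops=2 length=6.439

cell (2,6): code 0100 → (2.351,7.000)–(3.000,6.187)
cell (2,7): code 1100 → (2.512,8.000)–(2.351,7.000)
cell (2,8): code 1000 → (3.000,8.203)–(2.512,8.000)
cell (3,6): code 0010 → (3.000,6.187)–(3.489,7.000)
cell (3,7): code 0011 → (3.489,7.000)–(3.226,8.000)
cell (3,8): code 0001 → (3.226,8.000)–(3.000,8.203)
cell (4,0): code 0100 → (4.708,1.000)–(5.000,0.747)
cell (4,1): code 1000 → (5.000,1.303)–(4.708,1.000)
cell (5,0): code 0010 → (5.000,0.747)–(5.261,1.000)
cell (5,1): code 0001 → (5.261,1.000)–(5.000,1.303)
total: 10 segments, chained into 2 closed loop(s), length Σ = 6.438540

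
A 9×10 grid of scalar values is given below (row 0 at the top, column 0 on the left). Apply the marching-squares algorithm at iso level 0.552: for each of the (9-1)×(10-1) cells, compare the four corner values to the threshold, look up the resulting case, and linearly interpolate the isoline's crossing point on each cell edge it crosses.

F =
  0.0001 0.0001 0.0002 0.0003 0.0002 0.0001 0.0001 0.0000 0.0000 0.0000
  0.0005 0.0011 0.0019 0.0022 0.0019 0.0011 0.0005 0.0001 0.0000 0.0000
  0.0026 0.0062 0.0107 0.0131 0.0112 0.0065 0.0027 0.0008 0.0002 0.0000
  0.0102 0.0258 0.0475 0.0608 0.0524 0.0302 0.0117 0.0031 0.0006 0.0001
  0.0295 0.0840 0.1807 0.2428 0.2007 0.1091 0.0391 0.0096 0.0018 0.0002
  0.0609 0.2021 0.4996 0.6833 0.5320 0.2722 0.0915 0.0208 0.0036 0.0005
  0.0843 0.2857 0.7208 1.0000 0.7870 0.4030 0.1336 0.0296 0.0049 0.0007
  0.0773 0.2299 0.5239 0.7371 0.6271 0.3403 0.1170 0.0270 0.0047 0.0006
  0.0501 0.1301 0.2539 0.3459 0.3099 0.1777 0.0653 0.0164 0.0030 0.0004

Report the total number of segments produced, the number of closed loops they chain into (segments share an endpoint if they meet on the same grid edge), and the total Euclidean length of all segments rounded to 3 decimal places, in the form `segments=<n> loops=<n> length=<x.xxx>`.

segments=12 loops=1 length=8.743

cell (4,2): code 0100 → (4.702,3.000)–(5.000,2.285)
cell (4,3): code 1000 → (5.000,3.868)–(4.702,3.000)
cell (5,1): code 0100 → (5.237,2.000)–(6.000,1.612)
cell (5,2): code 1110 → (5.000,2.285)–(5.237,2.000)
cell (5,3): code 1101 → (5.078,4.000)–(5.000,3.868)
cell (5,4): code 1000 → (6.000,4.612)–(5.078,4.000)
cell (6,1): code 0010 → (6.000,1.612)–(6.857,2.000)
cell (6,2): code 0111 → (6.857,2.000)–(7.000,2.132)
cell (6,4): code 1001 → (7.000,4.262)–(6.000,4.612)
cell (7,2): code 0010 → (7.000,2.132)–(7.473,3.000)
cell (7,3): code 0011 → (7.473,3.000)–(7.237,4.000)
cell (7,4): code 0001 → (7.237,4.000)–(7.000,4.262)
total: 12 segments, chained into 1 closed loop(s), length Σ = 8.742918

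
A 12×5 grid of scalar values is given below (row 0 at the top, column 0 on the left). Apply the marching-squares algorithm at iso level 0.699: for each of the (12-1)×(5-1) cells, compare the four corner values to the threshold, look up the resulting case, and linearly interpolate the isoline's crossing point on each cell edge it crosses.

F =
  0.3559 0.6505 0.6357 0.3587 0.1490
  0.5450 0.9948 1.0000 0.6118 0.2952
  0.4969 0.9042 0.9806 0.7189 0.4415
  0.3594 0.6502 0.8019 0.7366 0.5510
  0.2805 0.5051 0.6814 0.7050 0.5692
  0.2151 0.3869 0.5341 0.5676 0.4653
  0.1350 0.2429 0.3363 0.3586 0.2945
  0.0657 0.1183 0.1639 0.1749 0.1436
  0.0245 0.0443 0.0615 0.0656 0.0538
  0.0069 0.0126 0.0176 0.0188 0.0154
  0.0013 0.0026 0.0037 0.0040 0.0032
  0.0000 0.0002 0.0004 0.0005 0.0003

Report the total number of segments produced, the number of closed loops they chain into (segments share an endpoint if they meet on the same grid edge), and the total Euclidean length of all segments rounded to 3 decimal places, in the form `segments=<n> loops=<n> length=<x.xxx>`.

cell (0,0): code 0100 → (0.141,1.000)–(1.000,0.342)
cell (0,1): code 1100 → (0.174,2.000)–(0.141,1.000)
cell (0,2): code 1000 → (1.000,2.775)–(0.174,2.000)
cell (1,0): code 0110 → (1.000,0.342)–(2.000,0.496)
cell (1,2): code 1101 → (1.814,3.000)–(1.000,2.775)
cell (1,3): code 1000 → (2.000,3.072)–(1.814,3.000)
cell (2,0): code 0010 → (2.000,0.496)–(2.808,1.000)
cell (2,1): code 0111 → (2.808,1.000)–(3.000,1.322)
cell (2,3): code 1001 → (3.000,3.203)–(2.000,3.072)
cell (3,1): code 0010 → (3.000,1.322)–(3.854,2.000)
cell (3,2): code 0111 → (3.854,2.000)–(4.000,2.746)
cell (3,3): code 1001 → (4.000,3.044)–(3.000,3.203)
cell (4,2): code 0010 → (4.000,2.746)–(4.044,3.000)
cell (4,3): code 0001 → (4.044,3.000)–(4.000,3.044)
total: 14 segments, chained into 1 closed loop(s), length Σ = 10.789459

segments=14 loops=1 length=10.789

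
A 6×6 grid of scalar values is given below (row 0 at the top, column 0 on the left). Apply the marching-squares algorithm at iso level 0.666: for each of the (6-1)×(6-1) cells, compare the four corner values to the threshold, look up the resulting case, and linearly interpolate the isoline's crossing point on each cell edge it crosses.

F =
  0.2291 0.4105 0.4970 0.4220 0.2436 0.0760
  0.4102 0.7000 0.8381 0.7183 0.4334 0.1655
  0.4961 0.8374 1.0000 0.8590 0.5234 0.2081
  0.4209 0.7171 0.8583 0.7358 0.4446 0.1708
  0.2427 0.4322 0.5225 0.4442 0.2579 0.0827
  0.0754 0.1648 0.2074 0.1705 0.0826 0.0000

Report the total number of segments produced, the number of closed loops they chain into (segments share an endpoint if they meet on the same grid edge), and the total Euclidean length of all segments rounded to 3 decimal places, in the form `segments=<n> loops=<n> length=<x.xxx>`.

cell (0,0): code 0100 → (0.883,1.000)–(1.000,0.883)
cell (0,1): code 1100 → (0.495,2.000)–(0.883,1.000)
cell (0,2): code 1100 → (0.823,3.000)–(0.495,2.000)
cell (0,3): code 1000 → (1.000,3.184)–(0.823,3.000)
cell (1,0): code 0110 → (1.000,0.883)–(2.000,0.498)
cell (1,3): code 1001 → (2.000,3.575)–(1.000,3.184)
cell (2,0): code 0110 → (2.000,0.498)–(3.000,0.827)
cell (2,3): code 1001 → (3.000,3.240)–(2.000,3.575)
cell (3,0): code 0010 → (3.000,0.827)–(3.179,1.000)
cell (3,1): code 0011 → (3.179,1.000)–(3.573,2.000)
cell (3,2): code 0011 → (3.573,2.000)–(3.239,3.000)
cell (3,3): code 0001 → (3.239,3.000)–(3.000,3.240)
total: 12 segments, chained into 1 closed loop(s), length Σ = 9.514774

segments=12 loops=1 length=9.515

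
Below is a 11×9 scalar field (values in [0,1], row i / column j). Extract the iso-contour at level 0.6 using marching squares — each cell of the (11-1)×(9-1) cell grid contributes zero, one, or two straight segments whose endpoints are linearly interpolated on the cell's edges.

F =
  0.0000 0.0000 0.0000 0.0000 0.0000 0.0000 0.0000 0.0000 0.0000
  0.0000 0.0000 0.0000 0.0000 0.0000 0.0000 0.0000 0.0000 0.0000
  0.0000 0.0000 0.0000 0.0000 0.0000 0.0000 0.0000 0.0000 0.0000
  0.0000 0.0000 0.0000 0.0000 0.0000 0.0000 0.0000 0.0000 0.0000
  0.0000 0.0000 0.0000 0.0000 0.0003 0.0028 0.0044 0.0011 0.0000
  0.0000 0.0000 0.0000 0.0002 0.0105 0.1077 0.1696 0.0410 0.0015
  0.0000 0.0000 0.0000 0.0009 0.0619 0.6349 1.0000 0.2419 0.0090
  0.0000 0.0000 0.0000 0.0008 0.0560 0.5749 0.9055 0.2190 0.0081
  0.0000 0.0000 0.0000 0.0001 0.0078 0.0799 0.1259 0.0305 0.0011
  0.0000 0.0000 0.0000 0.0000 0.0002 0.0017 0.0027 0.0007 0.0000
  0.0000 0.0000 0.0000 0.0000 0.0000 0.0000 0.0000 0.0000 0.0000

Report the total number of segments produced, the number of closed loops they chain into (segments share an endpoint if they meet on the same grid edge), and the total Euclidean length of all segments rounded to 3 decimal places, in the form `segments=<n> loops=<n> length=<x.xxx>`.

cell (5,4): code 0100 → (5.934,5.000)–(6.000,4.939)
cell (5,5): code 1100 → (5.518,6.000)–(5.934,5.000)
cell (5,6): code 1000 → (6.000,6.528)–(5.518,6.000)
cell (6,4): code 0010 → (6.000,4.939)–(6.582,5.000)
cell (6,5): code 0111 → (6.582,5.000)–(7.000,5.076)
cell (6,6): code 1001 → (7.000,6.445)–(6.000,6.528)
cell (7,5): code 0010 → (7.000,5.076)–(7.392,6.000)
cell (7,6): code 0001 → (7.392,6.000)–(7.000,6.445)
total: 8 segments, chained into 1 closed loop(s), length Σ = 5.497391

segments=8 loops=1 length=5.497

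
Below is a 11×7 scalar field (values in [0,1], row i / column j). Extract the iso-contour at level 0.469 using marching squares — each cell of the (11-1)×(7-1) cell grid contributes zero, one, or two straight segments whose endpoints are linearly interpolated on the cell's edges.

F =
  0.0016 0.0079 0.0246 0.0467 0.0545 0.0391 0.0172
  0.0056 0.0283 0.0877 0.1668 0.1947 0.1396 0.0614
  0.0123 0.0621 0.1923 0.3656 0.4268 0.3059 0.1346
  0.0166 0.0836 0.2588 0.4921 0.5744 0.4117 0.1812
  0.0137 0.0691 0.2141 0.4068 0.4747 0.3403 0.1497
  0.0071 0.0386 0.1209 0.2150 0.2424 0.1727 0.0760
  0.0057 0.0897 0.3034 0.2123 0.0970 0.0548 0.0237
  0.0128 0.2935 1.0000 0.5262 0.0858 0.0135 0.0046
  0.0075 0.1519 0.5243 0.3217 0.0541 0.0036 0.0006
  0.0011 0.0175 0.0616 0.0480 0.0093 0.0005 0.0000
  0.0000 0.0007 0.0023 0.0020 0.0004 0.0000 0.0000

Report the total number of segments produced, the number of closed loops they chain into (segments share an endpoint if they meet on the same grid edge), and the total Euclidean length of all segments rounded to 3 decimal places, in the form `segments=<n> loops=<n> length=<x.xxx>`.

cell (2,2): code 0100 → (2.817,3.000)–(3.000,2.901)
cell (2,3): code 1100 → (2.286,4.000)–(2.817,3.000)
cell (2,4): code 1000 → (3.000,4.648)–(2.286,4.000)
cell (3,2): code 0010 → (3.000,2.901)–(3.271,3.000)
cell (3,3): code 0111 → (3.271,3.000)–(4.000,3.916)
cell (3,4): code 1001 → (4.000,4.042)–(3.000,4.648)
cell (4,3): code 0010 → (4.000,3.916)–(4.025,4.000)
cell (4,4): code 0001 → (4.025,4.000)–(4.000,4.042)
cell (6,1): code 0100 → (6.238,2.000)–(7.000,1.248)
cell (6,2): code 1100 → (6.818,3.000)–(6.238,2.000)
cell (6,3): code 1000 → (7.000,3.130)–(6.818,3.000)
cell (7,1): code 0110 → (7.000,1.248)–(8.000,1.852)
cell (7,2): code 1011 → (8.000,2.273)–(7.280,3.000)
cell (7,3): code 0001 → (7.280,3.000)–(7.000,3.130)
cell (8,1): code 0010 → (8.000,1.852)–(8.120,2.000)
cell (8,2): code 0001 → (8.120,2.000)–(8.000,2.273)
total: 16 segments, chained into 2 closed loop(s), length Σ = 10.507489

segments=16 loops=2 length=10.507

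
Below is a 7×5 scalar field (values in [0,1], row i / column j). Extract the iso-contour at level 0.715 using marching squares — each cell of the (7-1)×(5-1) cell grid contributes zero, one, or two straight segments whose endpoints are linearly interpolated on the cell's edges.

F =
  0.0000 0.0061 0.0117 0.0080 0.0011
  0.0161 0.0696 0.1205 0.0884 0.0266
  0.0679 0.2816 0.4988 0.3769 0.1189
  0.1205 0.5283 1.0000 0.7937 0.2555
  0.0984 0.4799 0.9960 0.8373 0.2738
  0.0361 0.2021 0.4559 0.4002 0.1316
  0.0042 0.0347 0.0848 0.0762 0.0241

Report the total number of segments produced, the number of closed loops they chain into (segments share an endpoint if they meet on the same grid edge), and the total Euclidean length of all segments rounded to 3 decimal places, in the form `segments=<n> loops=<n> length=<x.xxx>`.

segments=8 loops=1 length=6.278

cell (2,1): code 0100 → (2.431,2.000)–(3.000,1.396)
cell (2,2): code 1100 → (2.811,3.000)–(2.431,2.000)
cell (2,3): code 1000 → (3.000,3.146)–(2.811,3.000)
cell (3,1): code 0110 → (3.000,1.396)–(4.000,1.456)
cell (3,3): code 1001 → (4.000,3.217)–(3.000,3.146)
cell (4,1): code 0010 → (4.000,1.456)–(4.520,2.000)
cell (4,2): code 0011 → (4.520,2.000)–(4.280,3.000)
cell (4,3): code 0001 → (4.280,3.000)–(4.000,3.217)
total: 8 segments, chained into 1 closed loop(s), length Σ = 6.278203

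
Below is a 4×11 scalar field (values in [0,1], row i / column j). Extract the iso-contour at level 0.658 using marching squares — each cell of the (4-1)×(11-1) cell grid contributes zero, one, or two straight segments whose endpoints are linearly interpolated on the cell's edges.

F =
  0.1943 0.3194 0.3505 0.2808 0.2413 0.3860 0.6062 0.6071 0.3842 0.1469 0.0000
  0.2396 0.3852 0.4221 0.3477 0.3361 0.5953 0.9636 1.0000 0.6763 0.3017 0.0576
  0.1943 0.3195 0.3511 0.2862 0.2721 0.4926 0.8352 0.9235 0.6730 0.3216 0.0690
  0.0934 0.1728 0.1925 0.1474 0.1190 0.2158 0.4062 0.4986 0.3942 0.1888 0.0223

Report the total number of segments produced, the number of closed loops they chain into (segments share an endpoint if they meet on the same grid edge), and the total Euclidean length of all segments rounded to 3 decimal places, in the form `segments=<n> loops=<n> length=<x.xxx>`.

cell (0,5): code 0100 → (0.145,6.000)–(1.000,5.170)
cell (0,6): code 1100 → (0.130,7.000)–(0.145,6.000)
cell (0,7): code 1100 → (0.937,8.000)–(0.130,7.000)
cell (0,8): code 1000 → (1.000,8.049)–(0.937,8.000)
cell (1,5): code 0110 → (1.000,5.170)–(2.000,5.483)
cell (1,8): code 1001 → (2.000,8.043)–(1.000,8.049)
cell (2,5): code 0010 → (2.000,5.483)–(2.413,6.000)
cell (2,6): code 0011 → (2.413,6.000)–(2.625,7.000)
cell (2,7): code 0011 → (2.625,7.000)–(2.054,8.000)
cell (2,8): code 0001 → (2.054,8.000)–(2.000,8.043)
total: 10 segments, chained into 1 closed loop(s), length Σ = 8.508622

segments=10 loops=1 length=8.509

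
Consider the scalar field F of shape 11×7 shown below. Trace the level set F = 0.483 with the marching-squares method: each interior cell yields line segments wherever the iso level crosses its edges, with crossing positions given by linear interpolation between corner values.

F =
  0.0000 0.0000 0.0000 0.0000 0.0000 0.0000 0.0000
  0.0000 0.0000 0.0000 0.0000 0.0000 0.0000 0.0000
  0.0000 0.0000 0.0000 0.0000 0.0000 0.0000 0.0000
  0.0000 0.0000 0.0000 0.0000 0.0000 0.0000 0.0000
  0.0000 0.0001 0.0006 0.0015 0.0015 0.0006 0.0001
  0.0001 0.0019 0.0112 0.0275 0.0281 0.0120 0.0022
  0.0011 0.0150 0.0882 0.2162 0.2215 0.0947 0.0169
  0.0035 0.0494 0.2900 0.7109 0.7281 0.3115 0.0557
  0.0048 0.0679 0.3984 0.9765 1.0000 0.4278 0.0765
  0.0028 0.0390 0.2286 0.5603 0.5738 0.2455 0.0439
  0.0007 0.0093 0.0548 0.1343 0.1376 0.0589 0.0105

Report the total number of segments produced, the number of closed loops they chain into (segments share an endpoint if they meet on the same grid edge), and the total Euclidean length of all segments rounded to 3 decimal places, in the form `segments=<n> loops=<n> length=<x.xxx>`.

cell (6,2): code 0100 → (6.539,3.000)–(7.000,2.459)
cell (6,3): code 1100 → (6.516,4.000)–(6.539,3.000)
cell (6,4): code 1000 → (7.000,4.588)–(6.516,4.000)
cell (7,2): code 0110 → (7.000,2.459)–(8.000,2.146)
cell (7,4): code 1001 → (8.000,4.904)–(7.000,4.588)
cell (8,2): code 0110 → (8.000,2.146)–(9.000,2.767)
cell (8,4): code 1001 → (9.000,4.277)–(8.000,4.904)
cell (9,2): code 0010 → (9.000,2.767)–(9.181,3.000)
cell (9,3): code 0011 → (9.181,3.000)–(9.208,4.000)
cell (9,4): code 0001 → (9.208,4.000)–(9.000,4.277)
total: 10 segments, chained into 1 closed loop(s), length Σ = 8.568088

segments=10 loops=1 length=8.568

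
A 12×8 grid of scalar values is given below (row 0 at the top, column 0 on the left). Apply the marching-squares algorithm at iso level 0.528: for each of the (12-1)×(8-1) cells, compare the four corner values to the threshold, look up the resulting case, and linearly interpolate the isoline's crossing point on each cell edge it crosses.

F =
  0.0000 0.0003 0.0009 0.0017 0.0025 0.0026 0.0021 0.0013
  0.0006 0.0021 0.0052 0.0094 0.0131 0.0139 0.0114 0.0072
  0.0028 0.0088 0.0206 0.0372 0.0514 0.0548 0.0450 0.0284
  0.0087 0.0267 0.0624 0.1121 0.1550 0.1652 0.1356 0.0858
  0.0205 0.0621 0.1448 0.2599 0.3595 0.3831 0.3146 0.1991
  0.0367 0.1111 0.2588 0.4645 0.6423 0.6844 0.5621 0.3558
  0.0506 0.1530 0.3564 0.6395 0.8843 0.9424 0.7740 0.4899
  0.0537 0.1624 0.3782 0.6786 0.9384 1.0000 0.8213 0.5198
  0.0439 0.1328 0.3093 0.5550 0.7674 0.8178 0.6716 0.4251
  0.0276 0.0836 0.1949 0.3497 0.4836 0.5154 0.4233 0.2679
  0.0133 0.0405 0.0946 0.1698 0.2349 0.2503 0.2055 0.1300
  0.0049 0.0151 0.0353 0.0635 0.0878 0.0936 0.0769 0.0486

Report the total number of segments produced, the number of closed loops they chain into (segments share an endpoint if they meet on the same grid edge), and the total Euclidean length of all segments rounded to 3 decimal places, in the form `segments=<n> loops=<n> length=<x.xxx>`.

segments=16 loops=1 length=13.986

cell (4,3): code 0100 → (4.596,4.000)–(5.000,3.357)
cell (4,4): code 1100 → (4.481,5.000)–(4.596,4.000)
cell (4,5): code 1100 → (4.862,6.000)–(4.481,5.000)
cell (4,6): code 1000 → (5.000,6.165)–(4.862,6.000)
cell (5,2): code 0100 → (5.363,3.000)–(6.000,2.606)
cell (5,3): code 1110 → (5.000,3.357)–(5.363,3.000)
cell (5,6): code 1001 → (6.000,6.866)–(5.000,6.165)
cell (6,2): code 0110 → (6.000,2.606)–(7.000,2.499)
cell (6,6): code 1001 → (7.000,6.973)–(6.000,6.866)
cell (7,2): code 0110 → (7.000,2.499)–(8.000,2.890)
cell (7,6): code 1001 → (8.000,6.583)–(7.000,6.973)
cell (8,2): code 0010 → (8.000,2.890)–(8.132,3.000)
cell (8,3): code 0011 → (8.132,3.000)–(8.844,4.000)
cell (8,4): code 0011 → (8.844,4.000)–(8.958,5.000)
cell (8,5): code 0011 → (8.958,5.000)–(8.578,6.000)
cell (8,6): code 0001 → (8.578,6.000)–(8.000,6.583)
total: 16 segments, chained into 1 closed loop(s), length Σ = 13.985513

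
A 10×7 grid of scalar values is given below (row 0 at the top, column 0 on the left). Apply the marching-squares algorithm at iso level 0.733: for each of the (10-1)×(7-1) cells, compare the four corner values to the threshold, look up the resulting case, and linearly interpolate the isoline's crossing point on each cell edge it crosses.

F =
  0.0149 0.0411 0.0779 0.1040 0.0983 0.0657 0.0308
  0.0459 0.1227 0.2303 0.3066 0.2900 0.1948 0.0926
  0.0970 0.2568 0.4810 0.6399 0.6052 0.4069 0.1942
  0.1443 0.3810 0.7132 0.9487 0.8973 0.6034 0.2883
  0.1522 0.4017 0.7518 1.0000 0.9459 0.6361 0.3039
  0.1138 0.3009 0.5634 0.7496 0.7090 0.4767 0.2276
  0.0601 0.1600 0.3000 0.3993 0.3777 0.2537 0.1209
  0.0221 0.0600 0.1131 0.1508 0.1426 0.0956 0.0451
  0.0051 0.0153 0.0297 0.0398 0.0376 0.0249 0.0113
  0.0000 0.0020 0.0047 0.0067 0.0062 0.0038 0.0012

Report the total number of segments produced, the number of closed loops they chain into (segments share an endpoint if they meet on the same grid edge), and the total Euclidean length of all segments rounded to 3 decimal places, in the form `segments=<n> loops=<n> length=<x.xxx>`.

segments=12 loops=1 length=8.610

cell (2,2): code 0100 → (2.301,3.000)–(3.000,2.084)
cell (2,3): code 1100 → (2.438,4.000)–(2.301,3.000)
cell (2,4): code 1000 → (3.000,4.559)–(2.438,4.000)
cell (3,1): code 0100 → (3.513,2.000)–(4.000,1.946)
cell (3,2): code 1110 → (3.000,2.084)–(3.513,2.000)
cell (3,4): code 1001 → (4.000,4.687)–(3.000,4.559)
cell (4,1): code 0010 → (4.000,1.946)–(4.100,2.000)
cell (4,2): code 0111 → (4.100,2.000)–(5.000,2.911)
cell (4,3): code 1011 → (5.000,3.409)–(4.899,4.000)
cell (4,4): code 0001 → (4.899,4.000)–(4.000,4.687)
cell (5,2): code 0010 → (5.000,2.911)–(5.047,3.000)
cell (5,3): code 0001 → (5.047,3.000)–(5.000,3.409)
total: 12 segments, chained into 1 closed loop(s), length Σ = 8.609709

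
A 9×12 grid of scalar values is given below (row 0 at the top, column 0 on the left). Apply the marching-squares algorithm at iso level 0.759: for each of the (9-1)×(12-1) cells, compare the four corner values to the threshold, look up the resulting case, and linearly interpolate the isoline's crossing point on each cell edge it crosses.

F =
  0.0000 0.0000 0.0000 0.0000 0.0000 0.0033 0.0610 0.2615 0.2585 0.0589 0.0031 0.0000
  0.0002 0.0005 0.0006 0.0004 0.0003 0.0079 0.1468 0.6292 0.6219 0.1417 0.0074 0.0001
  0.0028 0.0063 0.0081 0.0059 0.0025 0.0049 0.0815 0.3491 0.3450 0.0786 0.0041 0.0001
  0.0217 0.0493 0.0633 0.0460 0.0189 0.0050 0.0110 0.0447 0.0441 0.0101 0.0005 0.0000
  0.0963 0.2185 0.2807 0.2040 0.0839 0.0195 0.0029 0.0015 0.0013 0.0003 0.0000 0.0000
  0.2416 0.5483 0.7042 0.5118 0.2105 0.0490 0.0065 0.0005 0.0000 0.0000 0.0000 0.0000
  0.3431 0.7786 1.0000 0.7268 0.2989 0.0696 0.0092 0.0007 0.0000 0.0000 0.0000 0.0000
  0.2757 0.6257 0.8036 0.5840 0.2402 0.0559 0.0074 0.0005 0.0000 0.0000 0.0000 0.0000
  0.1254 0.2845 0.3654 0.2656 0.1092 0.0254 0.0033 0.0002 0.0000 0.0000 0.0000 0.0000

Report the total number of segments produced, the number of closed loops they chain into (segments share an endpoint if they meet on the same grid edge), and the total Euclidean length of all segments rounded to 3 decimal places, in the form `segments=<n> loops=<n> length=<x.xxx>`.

segments=8 loops=1 length=5.527

cell (5,0): code 0100 → (5.915,1.000)–(6.000,0.955)
cell (5,1): code 1100 → (5.185,2.000)–(5.915,1.000)
cell (5,2): code 1000 → (6.000,2.882)–(5.185,2.000)
cell (6,0): code 0010 → (6.000,0.955)–(6.128,1.000)
cell (6,1): code 0111 → (6.128,1.000)–(7.000,1.749)
cell (6,2): code 1001 → (7.000,2.203)–(6.000,2.882)
cell (7,1): code 0010 → (7.000,1.749)–(7.102,2.000)
cell (7,2): code 0001 → (7.102,2.000)–(7.000,2.203)
total: 8 segments, chained into 1 closed loop(s), length Σ = 5.526912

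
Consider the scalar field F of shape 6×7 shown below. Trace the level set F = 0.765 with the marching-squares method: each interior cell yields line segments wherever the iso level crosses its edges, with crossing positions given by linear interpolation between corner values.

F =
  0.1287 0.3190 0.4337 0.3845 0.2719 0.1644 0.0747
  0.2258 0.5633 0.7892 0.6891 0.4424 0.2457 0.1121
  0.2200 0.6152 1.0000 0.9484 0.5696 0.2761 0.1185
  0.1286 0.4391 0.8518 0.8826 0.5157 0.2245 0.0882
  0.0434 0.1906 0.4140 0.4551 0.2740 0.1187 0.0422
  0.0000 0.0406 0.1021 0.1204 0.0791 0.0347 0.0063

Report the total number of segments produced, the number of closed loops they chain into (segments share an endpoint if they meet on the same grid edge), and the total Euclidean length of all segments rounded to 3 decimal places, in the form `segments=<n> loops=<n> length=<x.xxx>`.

cell (0,1): code 0100 → (0.932,2.000)–(1.000,1.893)
cell (0,2): code 1000 → (1.000,2.242)–(0.932,2.000)
cell (1,1): code 0110 → (1.000,1.893)–(2.000,1.389)
cell (1,2): code 1101 → (1.293,3.000)–(1.000,2.242)
cell (1,3): code 1000 → (2.000,3.484)–(1.293,3.000)
cell (2,1): code 0110 → (2.000,1.389)–(3.000,1.790)
cell (2,3): code 1001 → (3.000,3.321)–(2.000,3.484)
cell (3,1): code 0010 → (3.000,1.790)–(3.198,2.000)
cell (3,2): code 0011 → (3.198,2.000)–(3.275,3.000)
cell (3,3): code 0001 → (3.275,3.000)–(3.000,3.321)
total: 10 segments, chained into 1 closed loop(s), length Σ = 6.972479

segments=10 loops=1 length=6.972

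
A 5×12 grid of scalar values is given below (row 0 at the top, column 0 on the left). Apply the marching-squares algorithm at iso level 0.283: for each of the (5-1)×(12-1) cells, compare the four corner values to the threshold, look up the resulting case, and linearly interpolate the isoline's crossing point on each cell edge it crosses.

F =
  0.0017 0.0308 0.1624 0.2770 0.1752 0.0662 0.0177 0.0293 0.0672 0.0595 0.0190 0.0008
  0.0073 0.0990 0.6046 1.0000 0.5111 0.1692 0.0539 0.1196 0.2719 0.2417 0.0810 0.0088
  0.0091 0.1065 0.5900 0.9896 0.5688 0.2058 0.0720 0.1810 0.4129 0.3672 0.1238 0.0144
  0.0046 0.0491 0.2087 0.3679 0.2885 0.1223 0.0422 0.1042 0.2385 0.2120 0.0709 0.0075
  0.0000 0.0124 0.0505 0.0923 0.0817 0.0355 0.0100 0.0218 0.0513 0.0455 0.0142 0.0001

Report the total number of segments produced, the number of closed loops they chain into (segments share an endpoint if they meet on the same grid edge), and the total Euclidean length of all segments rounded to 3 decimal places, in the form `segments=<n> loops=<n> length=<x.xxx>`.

segments=18 loops=2 length=15.948

cell (0,1): code 0100 → (0.273,2.000)–(1.000,1.364)
cell (0,2): code 1100 → (0.008,3.000)–(0.273,2.000)
cell (0,3): code 1100 → (0.321,4.000)–(0.008,3.000)
cell (0,4): code 1000 → (1.000,4.667)–(0.321,4.000)
cell (1,1): code 0110 → (1.000,1.364)–(2.000,1.365)
cell (1,4): code 1001 → (2.000,4.787)–(1.000,4.667)
cell (1,7): code 0100 → (1.079,8.000)–(2.000,7.440)
cell (1,8): code 1100 → (1.329,9.000)–(1.079,8.000)
cell (1,9): code 1000 → (2.000,9.346)–(1.329,9.000)
cell (2,1): code 0010 → (2.000,1.365)–(2.805,2.000)
cell (2,2): code 0111 → (2.805,2.000)–(3.000,2.467)
cell (2,4): code 1001 → (3.000,4.033)–(2.000,4.787)
cell (2,7): code 0010 → (2.000,7.440)–(2.745,8.000)
cell (2,8): code 0011 → (2.745,8.000)–(2.543,9.000)
cell (2,9): code 0001 → (2.543,9.000)–(2.000,9.346)
cell (3,2): code 0010 → (3.000,2.467)–(3.308,3.000)
cell (3,3): code 0011 → (3.308,3.000)–(3.027,4.000)
cell (3,4): code 0001 → (3.027,4.000)–(3.000,4.033)
total: 18 segments, chained into 2 closed loop(s), length Σ = 15.947888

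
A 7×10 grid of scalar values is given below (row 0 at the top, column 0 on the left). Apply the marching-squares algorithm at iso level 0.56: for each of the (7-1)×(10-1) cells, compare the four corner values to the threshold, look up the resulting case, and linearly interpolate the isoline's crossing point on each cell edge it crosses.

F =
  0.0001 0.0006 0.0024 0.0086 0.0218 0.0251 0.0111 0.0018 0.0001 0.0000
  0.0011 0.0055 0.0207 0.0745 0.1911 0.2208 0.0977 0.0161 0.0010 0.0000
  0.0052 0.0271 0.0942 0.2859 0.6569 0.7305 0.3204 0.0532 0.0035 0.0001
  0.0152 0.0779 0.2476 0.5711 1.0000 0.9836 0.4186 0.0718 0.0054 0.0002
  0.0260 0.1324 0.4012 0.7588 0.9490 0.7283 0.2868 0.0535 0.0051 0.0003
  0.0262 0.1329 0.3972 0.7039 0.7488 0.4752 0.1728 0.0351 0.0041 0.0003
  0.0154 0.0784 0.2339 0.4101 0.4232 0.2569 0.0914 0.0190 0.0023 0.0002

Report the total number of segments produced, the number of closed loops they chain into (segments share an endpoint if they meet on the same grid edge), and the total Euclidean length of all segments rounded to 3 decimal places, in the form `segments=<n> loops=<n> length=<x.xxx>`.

segments=14 loops=1 length=11.198

cell (1,3): code 0100 → (1.792,4.000)–(2.000,3.739)
cell (1,4): code 1100 → (1.665,5.000)–(1.792,4.000)
cell (1,5): code 1000 → (2.000,5.416)–(1.665,5.000)
cell (2,2): code 0100 → (2.961,3.000)–(3.000,2.966)
cell (2,3): code 1110 → (2.000,3.739)–(2.961,3.000)
cell (2,5): code 1001 → (3.000,5.750)–(2.000,5.416)
cell (3,2): code 0110 → (3.000,2.966)–(4.000,2.444)
cell (3,5): code 1001 → (4.000,5.381)–(3.000,5.750)
cell (4,2): code 0110 → (4.000,2.444)–(5.000,2.531)
cell (4,4): code 1011 → (5.000,4.690)–(4.665,5.000)
cell (4,5): code 0001 → (4.665,5.000)–(4.000,5.381)
cell (5,2): code 0010 → (5.000,2.531)–(5.490,3.000)
cell (5,3): code 0011 → (5.490,3.000)–(5.580,4.000)
cell (5,4): code 0001 → (5.580,4.000)–(5.000,4.690)
total: 14 segments, chained into 1 closed loop(s), length Σ = 11.197814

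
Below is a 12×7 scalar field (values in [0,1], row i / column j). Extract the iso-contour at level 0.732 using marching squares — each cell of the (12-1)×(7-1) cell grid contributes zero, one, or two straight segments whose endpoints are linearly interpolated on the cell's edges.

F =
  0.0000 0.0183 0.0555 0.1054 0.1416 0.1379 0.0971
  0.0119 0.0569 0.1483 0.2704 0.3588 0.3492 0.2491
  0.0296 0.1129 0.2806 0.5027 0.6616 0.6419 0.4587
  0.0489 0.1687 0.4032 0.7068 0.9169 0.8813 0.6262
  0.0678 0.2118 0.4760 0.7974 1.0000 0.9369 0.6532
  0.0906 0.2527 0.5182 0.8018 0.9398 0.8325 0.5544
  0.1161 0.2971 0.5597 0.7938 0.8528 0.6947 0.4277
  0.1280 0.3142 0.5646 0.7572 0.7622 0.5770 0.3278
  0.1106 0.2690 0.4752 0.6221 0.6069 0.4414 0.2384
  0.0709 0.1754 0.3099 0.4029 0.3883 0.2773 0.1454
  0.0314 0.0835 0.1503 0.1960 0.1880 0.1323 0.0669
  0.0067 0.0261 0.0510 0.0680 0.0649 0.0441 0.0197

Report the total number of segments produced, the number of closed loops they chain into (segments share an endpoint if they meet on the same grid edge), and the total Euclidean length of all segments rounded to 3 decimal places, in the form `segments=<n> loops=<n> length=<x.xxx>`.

cell (2,3): code 0100 → (2.276,4.000)–(3.000,3.120)
cell (2,4): code 1100 → (2.376,5.000)–(2.276,4.000)
cell (2,5): code 1000 → (3.000,5.585)–(2.376,5.000)
cell (3,2): code 0100 → (3.278,3.000)–(4.000,2.797)
cell (3,3): code 1110 → (3.000,3.120)–(3.278,3.000)
cell (3,5): code 1001 → (4.000,5.722)–(3.000,5.585)
cell (4,2): code 0110 → (4.000,2.797)–(5.000,2.754)
cell (4,5): code 1001 → (5.000,5.361)–(4.000,5.722)
cell (5,2): code 0110 → (5.000,2.754)–(6.000,2.736)
cell (5,4): code 1011 → (6.000,4.764)–(5.729,5.000)
cell (5,5): code 0001 → (5.729,5.000)–(5.000,5.361)
cell (6,2): code 0110 → (6.000,2.736)–(7.000,2.869)
cell (6,4): code 1001 → (7.000,4.163)–(6.000,4.764)
cell (7,2): code 0010 → (7.000,2.869)–(7.187,3.000)
cell (7,3): code 0011 → (7.187,3.000)–(7.194,4.000)
cell (7,4): code 0001 → (7.194,4.000)–(7.000,4.163)
total: 16 segments, chained into 1 closed loop(s), length Σ = 12.956672

segments=16 loops=1 length=12.957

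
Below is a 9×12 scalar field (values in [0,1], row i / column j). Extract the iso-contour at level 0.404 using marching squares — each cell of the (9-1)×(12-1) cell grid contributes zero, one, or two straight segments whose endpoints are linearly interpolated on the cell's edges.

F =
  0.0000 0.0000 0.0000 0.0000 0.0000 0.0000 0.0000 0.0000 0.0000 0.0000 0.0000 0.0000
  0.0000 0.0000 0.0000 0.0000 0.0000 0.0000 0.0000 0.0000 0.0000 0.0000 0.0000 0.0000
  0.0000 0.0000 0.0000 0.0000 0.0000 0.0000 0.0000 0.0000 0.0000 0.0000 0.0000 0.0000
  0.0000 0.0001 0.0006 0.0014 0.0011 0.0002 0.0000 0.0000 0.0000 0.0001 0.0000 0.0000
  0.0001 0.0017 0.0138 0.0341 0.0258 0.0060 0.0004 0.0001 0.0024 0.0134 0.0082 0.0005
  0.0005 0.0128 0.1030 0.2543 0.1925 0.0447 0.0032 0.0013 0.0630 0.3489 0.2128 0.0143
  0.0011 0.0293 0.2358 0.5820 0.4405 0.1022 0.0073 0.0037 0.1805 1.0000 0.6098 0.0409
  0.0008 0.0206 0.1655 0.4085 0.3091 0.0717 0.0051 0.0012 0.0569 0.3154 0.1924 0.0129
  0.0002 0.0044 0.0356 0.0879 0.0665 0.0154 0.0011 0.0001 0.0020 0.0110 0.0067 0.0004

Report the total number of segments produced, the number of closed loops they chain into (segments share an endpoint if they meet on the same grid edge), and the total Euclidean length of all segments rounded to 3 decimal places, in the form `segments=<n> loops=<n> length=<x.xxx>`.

cell (5,2): code 0100 → (5.457,3.000)–(6.000,2.486)
cell (5,3): code 1100 → (5.853,4.000)–(5.457,3.000)
cell (5,4): code 1000 → (6.000,4.108)–(5.853,4.000)
cell (5,8): code 0100 → (5.085,9.000)–(6.000,8.273)
cell (5,9): code 1100 → (5.482,10.000)–(5.085,9.000)
cell (5,10): code 1000 → (6.000,10.362)–(5.482,10.000)
cell (6,2): code 0110 → (6.000,2.486)–(7.000,2.981)
cell (6,3): code 1011 → (7.000,3.045)–(6.278,4.000)
cell (6,4): code 0001 → (6.278,4.000)–(6.000,4.108)
cell (6,8): code 0010 → (6.000,8.273)–(6.871,9.000)
cell (6,9): code 0011 → (6.871,9.000)–(6.493,10.000)
cell (6,10): code 0001 → (6.493,10.000)–(6.000,10.362)
cell (7,2): code 0010 → (7.000,2.981)–(7.014,3.000)
cell (7,3): code 0001 → (7.014,3.000)–(7.000,3.045)
total: 14 segments, chained into 2 closed loop(s), length Σ = 10.379788

segments=14 loops=2 length=10.380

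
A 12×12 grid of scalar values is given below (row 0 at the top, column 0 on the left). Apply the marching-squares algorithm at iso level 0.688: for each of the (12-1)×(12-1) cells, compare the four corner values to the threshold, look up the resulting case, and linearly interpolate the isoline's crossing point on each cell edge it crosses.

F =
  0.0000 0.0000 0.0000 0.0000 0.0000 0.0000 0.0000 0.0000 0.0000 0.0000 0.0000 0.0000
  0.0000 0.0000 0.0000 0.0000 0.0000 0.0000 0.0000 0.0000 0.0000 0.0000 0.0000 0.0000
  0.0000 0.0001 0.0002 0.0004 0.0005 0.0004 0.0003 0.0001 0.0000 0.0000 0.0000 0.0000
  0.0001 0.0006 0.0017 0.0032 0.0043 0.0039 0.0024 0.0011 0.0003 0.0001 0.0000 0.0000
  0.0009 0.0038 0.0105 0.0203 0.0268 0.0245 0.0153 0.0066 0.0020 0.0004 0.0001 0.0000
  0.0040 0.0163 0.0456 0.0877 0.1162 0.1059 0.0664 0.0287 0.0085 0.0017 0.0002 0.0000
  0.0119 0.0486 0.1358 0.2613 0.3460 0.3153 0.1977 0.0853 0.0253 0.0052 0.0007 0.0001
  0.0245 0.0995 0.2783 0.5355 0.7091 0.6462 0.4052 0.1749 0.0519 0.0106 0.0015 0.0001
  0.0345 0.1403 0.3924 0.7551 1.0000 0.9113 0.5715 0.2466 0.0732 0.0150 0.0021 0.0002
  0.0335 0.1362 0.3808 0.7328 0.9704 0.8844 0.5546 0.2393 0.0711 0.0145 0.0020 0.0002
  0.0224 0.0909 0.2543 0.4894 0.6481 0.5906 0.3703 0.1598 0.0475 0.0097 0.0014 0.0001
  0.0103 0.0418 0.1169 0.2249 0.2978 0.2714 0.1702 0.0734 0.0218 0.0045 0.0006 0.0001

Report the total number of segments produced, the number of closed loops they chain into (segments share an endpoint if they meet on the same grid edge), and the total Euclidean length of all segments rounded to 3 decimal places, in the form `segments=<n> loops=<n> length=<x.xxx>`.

segments=12 loops=1 length=9.064

cell (6,3): code 0100 → (6.942,4.000)–(7.000,3.878)
cell (6,4): code 1000 → (7.000,4.335)–(6.942,4.000)
cell (7,2): code 0100 → (7.694,3.000)–(8.000,2.815)
cell (7,3): code 1110 → (7.000,3.878)–(7.694,3.000)
cell (7,4): code 1101 → (7.158,5.000)–(7.000,4.335)
cell (7,5): code 1000 → (8.000,5.657)–(7.158,5.000)
cell (8,2): code 0110 → (8.000,2.815)–(9.000,2.873)
cell (8,5): code 1001 → (9.000,5.596)–(8.000,5.657)
cell (9,2): code 0010 → (9.000,2.873)–(9.184,3.000)
cell (9,3): code 0011 → (9.184,3.000)–(9.876,4.000)
cell (9,4): code 0011 → (9.876,4.000)–(9.668,5.000)
cell (9,5): code 0001 → (9.668,5.000)–(9.000,5.596)
total: 12 segments, chained into 1 closed loop(s), length Σ = 9.063621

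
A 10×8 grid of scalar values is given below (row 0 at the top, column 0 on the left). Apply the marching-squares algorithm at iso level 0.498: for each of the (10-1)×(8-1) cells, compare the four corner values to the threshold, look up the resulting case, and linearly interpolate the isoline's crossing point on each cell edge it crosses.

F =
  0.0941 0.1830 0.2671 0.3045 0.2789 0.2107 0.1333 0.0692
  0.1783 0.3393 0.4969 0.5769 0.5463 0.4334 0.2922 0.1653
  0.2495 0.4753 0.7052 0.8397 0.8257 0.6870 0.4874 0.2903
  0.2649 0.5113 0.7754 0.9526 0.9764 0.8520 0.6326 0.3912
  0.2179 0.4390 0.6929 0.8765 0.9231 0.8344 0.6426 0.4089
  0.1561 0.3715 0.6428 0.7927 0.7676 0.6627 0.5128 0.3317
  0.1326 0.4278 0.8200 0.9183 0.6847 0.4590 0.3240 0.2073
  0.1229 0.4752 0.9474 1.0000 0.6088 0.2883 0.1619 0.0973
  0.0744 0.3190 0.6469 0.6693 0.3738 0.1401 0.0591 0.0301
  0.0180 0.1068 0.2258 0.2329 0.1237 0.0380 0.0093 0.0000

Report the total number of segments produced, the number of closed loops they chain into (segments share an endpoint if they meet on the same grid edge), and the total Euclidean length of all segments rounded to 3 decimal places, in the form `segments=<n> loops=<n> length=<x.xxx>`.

cell (0,2): code 0100 → (0.710,3.000)–(1.000,2.014)
cell (0,3): code 1100 → (0.819,4.000)–(0.710,3.000)
cell (0,4): code 1000 → (1.000,4.428)–(0.819,4.000)
cell (1,1): code 0100 → (1.005,2.000)–(2.000,1.099)
cell (1,2): code 1110 → (1.000,2.014)–(1.005,2.000)
cell (1,4): code 1101 → (1.255,5.000)–(1.000,4.428)
cell (1,5): code 1000 → (2.000,5.947)–(1.255,5.000)
cell (2,0): code 0100 → (2.631,1.000)–(3.000,0.946)
cell (2,1): code 1110 → (2.000,1.099)–(2.631,1.000)
cell (2,5): code 1101 → (2.073,6.000)–(2.000,5.947)
cell (2,6): code 1000 → (3.000,6.558)–(2.073,6.000)
cell (3,0): code 0010 → (3.000,0.946)–(3.184,1.000)
cell (3,1): code 0111 → (3.184,1.000)–(4.000,1.232)
cell (3,6): code 1001 → (4.000,6.619)–(3.000,6.558)
cell (4,1): code 0110 → (4.000,1.232)–(5.000,1.466)
cell (4,6): code 1001 → (5.000,6.082)–(4.000,6.619)
cell (5,1): code 0110 → (5.000,1.466)–(6.000,1.179)
cell (5,4): code 1011 → (6.000,4.827)–(5.809,5.000)
cell (5,5): code 0011 → (5.809,5.000)–(5.078,6.000)
cell (5,6): code 0001 → (5.078,6.000)–(5.000,6.082)
cell (6,1): code 0110 → (6.000,1.179)–(7.000,1.048)
cell (6,4): code 1001 → (7.000,4.346)–(6.000,4.827)
cell (7,1): code 0110 → (7.000,1.048)–(8.000,1.546)
cell (7,3): code 1011 → (8.000,3.580)–(7.471,4.000)
cell (7,4): code 0001 → (7.471,4.000)–(7.000,4.346)
cell (8,1): code 0010 → (8.000,1.546)–(8.354,2.000)
cell (8,2): code 0011 → (8.354,2.000)–(8.393,3.000)
cell (8,3): code 0001 → (8.393,3.000)–(8.000,3.580)
total: 28 segments, chained into 1 closed loop(s), length Σ = 21.495773

segments=28 loops=1 length=21.496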